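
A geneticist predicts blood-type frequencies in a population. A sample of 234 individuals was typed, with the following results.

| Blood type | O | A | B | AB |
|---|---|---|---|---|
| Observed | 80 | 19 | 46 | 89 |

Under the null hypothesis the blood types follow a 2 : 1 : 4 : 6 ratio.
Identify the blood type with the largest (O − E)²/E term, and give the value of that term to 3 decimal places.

O, 53.778

Ratio total = 13. Expected counts: 234×2/13 = 36, 234×1/13 = 18, 234×4/13 = 72, 234×6/13 = 108.
χ² = (80−36)²/36 + (19−18)²/18 + (46−72)²/72 + (89−108)²/108
   = 53.7778 + 0.0556 + 9.3889 + 3.3426
The largest term is for O: 53.778.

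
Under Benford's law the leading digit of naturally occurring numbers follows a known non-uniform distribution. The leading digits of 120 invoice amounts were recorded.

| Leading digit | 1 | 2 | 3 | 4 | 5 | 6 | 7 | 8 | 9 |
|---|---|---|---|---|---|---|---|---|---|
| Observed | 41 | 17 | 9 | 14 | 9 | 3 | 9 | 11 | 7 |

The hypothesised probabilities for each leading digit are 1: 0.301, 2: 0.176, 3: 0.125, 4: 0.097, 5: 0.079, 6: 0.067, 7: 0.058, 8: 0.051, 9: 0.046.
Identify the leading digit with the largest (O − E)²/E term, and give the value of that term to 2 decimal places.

Expected counts E_i = n·p_i: 120×0.301 = 36.12, 120×0.176 = 21.12, 120×0.125 = 15, 120×0.097 = 11.64, 120×0.079 = 9.48, 120×0.067 = 8.04, 120×0.058 = 6.96, 120×0.051 = 6.12, 120×0.046 = 5.52.
1: (41 − 36.12)²/36.12 = 23.8144/36.12 = 0.659
2: (17 − 21.12)²/21.12 = 16.9744/21.12 = 0.804
3: (9 − 15)²/15 = 36/15 = 2.400
4: (14 − 11.64)²/11.64 = 5.5696/11.64 = 0.478
5: (9 − 9.48)²/9.48 = 0.2304/9.48 = 0.024
6: (3 − 8.04)²/8.04 = 25.4016/8.04 = 3.159
7: (9 − 6.96)²/6.96 = 4.1616/6.96 = 0.598
8: (11 − 6.12)²/6.12 = 23.8144/6.12 = 3.891
9: (7 − 5.52)²/5.52 = 2.1904/5.52 = 0.397
The largest term is for 8: 3.89.

8, 3.89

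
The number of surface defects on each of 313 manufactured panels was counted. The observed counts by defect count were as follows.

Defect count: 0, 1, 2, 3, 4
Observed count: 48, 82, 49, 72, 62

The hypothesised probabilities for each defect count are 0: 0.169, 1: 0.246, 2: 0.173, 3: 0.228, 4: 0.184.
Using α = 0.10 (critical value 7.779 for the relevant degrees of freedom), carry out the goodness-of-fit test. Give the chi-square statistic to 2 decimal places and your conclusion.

Expected counts E_i = n·p_i: 313×0.169 = 52.897, 313×0.246 = 76.998, 313×0.173 = 54.149, 313×0.228 = 71.364, 313×0.184 = 57.592.
χ² = (48−52.897)²/52.897 + (82−76.998)²/76.998 + (49−54.149)²/54.149 + (72−71.364)²/71.364 + (62−57.592)²/57.592
   = 0.453 + 0.325 + 0.490 + 0.006 + 0.337
Sum = 1.61
df = 4. Since 1.61 < 7.779, we do not reject H₀.

1.61; do not reject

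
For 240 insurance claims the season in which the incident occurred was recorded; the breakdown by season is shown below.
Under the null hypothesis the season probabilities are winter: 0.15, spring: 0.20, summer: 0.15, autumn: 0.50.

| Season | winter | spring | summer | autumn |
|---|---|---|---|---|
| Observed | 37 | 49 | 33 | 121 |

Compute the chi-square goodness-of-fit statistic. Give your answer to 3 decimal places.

Expected counts E_i = n·p_i: 240×0.15 = 36, 240×0.20 = 48, 240×0.15 = 36, 240×0.50 = 120.
cat         O        E   (O−E)²/E
winter     37       36     0.0278
spring     49       48     0.0208
summer     33       36     0.2500
autumn    121      120     0.0083
Sum = 0.307

0.307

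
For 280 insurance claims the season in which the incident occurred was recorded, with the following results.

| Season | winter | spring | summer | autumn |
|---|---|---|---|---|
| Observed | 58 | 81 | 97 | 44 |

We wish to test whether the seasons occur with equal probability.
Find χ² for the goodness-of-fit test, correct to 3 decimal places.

Under H₀ each category has probability 1/4, so each expected count is 280/4 = 70.
cat         O        E   (O−E)²/E
winter     58       70     2.0571
spring     81       70     1.7286
summer     97       70    10.4143
autumn     44       70     9.6571
Sum = 23.857

23.857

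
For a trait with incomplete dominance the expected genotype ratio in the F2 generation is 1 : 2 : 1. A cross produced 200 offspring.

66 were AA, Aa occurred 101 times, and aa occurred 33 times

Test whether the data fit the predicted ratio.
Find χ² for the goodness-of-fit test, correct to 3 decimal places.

Ratio total = 4. Expected counts: 200×1/4 = 50, 200×2/4 = 100, 200×1/4 = 50.
AA: (66 − 50)²/50 = 256/50 = 5.1200
Aa: (101 − 100)²/100 = 1/100 = 0.0100
aa: (33 − 50)²/50 = 289/50 = 5.7800
Sum = 10.910

10.910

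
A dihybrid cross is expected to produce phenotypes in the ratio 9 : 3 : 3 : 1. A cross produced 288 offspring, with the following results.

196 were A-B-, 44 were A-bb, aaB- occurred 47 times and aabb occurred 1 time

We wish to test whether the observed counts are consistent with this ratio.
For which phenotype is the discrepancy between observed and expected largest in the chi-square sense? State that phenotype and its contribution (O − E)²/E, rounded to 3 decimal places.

Ratio total = 16. Expected counts: 288×9/16 = 162, 288×3/16 = 54, 288×3/16 = 54, 288×1/16 = 18.
χ² = (196−162)²/162 + (44−54)²/54 + (47−54)²/54 + (1−18)²/18
   = 7.1358 + 1.8519 + 0.9074 + 16.0556
The largest term is for aabb: 16.056.

aabb, 16.056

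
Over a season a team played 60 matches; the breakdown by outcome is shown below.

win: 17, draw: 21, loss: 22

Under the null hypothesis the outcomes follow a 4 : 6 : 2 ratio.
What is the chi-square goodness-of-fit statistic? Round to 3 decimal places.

Ratio total = 12. Expected counts: 60×4/12 = 20, 60×6/12 = 30, 60×2/12 = 10.
χ² = (17−20)²/20 + (21−30)²/30 + (22−10)²/10
   = 0.4500 + 2.7000 + 14.4000
Sum = 17.550

17.550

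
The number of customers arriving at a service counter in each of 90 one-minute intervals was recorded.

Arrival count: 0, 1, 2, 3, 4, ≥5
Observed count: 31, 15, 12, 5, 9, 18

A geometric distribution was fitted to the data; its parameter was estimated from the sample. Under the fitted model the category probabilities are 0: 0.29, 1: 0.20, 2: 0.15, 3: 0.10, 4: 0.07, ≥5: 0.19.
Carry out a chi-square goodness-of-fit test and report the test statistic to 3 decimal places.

Expected counts E_i = n·p_i: 90×0.29 = 26.1, 90×0.20 = 18, 90×0.15 = 13.5, 90×0.10 = 9, 90×0.07 = 6.3, 90×0.19 = 17.1.
χ² = (31−26.1)²/26.1 + (15−18)²/18 + (12−13.5)²/13.5 + (5−9)²/9 + (9−6.3)²/6.3 + (18−17.1)²/17.1
   = 0.9199 + 0.5000 + 0.1667 + 1.7778 + 1.1571 + 0.0474
Sum = 4.569

4.569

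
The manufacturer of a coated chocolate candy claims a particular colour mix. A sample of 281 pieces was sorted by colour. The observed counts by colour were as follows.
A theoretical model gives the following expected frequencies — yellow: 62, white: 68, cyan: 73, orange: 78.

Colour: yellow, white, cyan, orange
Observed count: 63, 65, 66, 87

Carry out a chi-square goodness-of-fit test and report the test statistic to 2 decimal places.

1.86

yellow: (63 − 62)²/62 = 1/62 = 0.016
white: (65 − 68)²/68 = 9/68 = 0.132
cyan: (66 − 73)²/73 = 49/73 = 0.671
orange: (87 − 78)²/78 = 81/78 = 1.038
Sum = 1.86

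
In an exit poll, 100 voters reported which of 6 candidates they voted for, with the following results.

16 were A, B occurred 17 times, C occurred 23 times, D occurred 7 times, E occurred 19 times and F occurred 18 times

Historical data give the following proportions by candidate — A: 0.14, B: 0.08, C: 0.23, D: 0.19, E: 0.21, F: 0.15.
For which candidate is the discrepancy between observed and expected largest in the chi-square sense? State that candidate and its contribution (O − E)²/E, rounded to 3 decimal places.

Expected counts E_i = n·p_i: 100×0.14 = 14, 100×0.08 = 8, 100×0.23 = 23, 100×0.19 = 19, 100×0.21 = 21, 100×0.15 = 15.
cat         O        E   (O−E)²/E
A          16       14     0.2857
B          17        8    10.1250
C          23       23     0.0000
D           7       19     7.5789
E          19       21     0.1905
F          18       15     0.6000
The largest term is for B: 10.125.

B, 10.125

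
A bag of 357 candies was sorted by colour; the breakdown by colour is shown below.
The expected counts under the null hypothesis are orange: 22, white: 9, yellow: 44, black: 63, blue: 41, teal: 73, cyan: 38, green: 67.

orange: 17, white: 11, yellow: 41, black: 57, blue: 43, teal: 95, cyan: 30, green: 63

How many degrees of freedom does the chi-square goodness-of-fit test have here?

There are k = 8 categories and no parameters were estimated from the data, so df = 8 − 1 = 7.

7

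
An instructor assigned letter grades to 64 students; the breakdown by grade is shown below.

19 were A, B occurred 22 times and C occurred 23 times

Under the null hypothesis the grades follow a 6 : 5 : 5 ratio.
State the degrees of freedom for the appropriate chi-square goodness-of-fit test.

2

There are k = 3 categories and no parameters were estimated from the data, so df = 3 − 1 = 2.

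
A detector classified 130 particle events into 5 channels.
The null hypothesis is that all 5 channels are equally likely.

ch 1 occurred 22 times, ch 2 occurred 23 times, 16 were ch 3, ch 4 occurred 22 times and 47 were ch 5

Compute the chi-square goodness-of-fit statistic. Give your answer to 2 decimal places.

Expected count for each of the 5 categories: 130/5 = 26.
ch 1: (22 − 26)²/26 = 16/26 = 0.615
ch 2: (23 − 26)²/26 = 9/26 = 0.346
ch 3: (16 − 26)²/26 = 100/26 = 3.846
ch 4: (22 − 26)²/26 = 16/26 = 0.615
ch 5: (47 − 26)²/26 = 441/26 = 16.962
Sum = 22.38

22.38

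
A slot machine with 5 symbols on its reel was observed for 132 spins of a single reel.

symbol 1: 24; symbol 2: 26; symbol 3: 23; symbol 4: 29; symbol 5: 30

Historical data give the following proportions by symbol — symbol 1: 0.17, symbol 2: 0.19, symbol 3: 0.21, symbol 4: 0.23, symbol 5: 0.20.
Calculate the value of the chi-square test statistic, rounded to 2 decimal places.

1.50

Expected counts E_i = n·p_i: 132×0.17 = 22.44, 132×0.19 = 25.08, 132×0.21 = 27.72, 132×0.23 = 30.36, 132×0.20 = 26.4.
cat           O        E   (O−E)²/E
symbol 1     24    22.44      0.108
symbol 2     26    25.08      0.034
symbol 3     23    27.72      0.804
symbol 4     29    30.36      0.061
symbol 5     30     26.4      0.491
Sum = 1.50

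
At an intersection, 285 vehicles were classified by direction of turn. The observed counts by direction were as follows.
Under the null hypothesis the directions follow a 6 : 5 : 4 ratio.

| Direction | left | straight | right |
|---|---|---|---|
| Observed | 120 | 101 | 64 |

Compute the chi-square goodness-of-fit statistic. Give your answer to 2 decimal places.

Ratio total = 15. Expected counts: 285×6/15 = 114, 285×5/15 = 95, 285×4/15 = 76.
cat           O        E   (O−E)²/E
left        120      114      0.316
straight    101       95      0.379
right        64       76      1.895
Sum = 2.59

2.59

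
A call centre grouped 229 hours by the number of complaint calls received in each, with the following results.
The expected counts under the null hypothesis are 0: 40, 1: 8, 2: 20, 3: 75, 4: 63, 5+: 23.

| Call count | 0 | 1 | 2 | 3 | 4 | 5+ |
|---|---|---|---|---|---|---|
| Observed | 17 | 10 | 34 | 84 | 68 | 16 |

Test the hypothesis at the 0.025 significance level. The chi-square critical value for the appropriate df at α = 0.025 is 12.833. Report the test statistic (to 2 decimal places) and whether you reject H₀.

27.13; reject

cat         O        E   (O−E)²/E
0          17       40     13.225
1          10        8      0.500
2          34       20      9.800
3          84       75      1.080
4          68       63      0.397
5+         16       23      2.130
Sum = 27.13
df = 5. Since 27.13 > 12.833, we reject H₀.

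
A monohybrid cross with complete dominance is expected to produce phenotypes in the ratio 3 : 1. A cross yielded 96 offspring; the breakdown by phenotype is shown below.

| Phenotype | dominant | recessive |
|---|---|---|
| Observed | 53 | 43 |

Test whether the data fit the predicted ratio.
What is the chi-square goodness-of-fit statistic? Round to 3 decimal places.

Ratio total = 4. Expected counts: 96×3/4 = 72, 96×1/4 = 24.
χ² = (53−72)²/72 + (43−24)²/24
   = 5.0139 + 15.0417
Sum = 20.056

20.056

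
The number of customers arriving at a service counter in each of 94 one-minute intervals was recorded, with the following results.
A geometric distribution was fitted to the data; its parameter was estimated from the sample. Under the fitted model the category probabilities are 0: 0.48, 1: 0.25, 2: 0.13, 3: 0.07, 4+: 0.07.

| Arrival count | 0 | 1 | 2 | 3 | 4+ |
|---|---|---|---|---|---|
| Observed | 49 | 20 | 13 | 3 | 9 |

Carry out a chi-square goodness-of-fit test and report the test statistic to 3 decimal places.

Expected counts E_i = n·p_i: 94×0.48 = 45.12, 94×0.25 = 23.5, 94×0.13 = 12.22, 94×0.07 = 6.58, 94×0.07 = 6.58.
cat         O        E   (O−E)²/E
0          49    45.12     0.3337
1          20     23.5     0.5213
2          13    12.22     0.0498
3           3     6.58     1.9478
4+          9     6.58     0.8900
Sum = 3.743

3.743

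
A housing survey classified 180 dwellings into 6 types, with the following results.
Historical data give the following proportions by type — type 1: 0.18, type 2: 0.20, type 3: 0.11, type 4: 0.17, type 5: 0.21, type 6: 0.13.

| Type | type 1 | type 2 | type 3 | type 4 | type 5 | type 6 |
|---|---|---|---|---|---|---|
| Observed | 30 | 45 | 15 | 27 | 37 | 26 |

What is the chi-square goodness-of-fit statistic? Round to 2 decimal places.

Expected counts E_i = n·p_i: 180×0.18 = 32.4, 180×0.20 = 36, 180×0.11 = 19.8, 180×0.17 = 30.6, 180×0.21 = 37.8, 180×0.13 = 23.4.
type 1: (30 − 32.4)²/32.4 = 5.76/32.4 = 0.178
type 2: (45 − 36)²/36 = 81/36 = 2.250
type 3: (15 − 19.8)²/19.8 = 23.04/19.8 = 1.164
type 4: (27 − 30.6)²/30.6 = 12.96/30.6 = 0.424
type 5: (37 − 37.8)²/37.8 = 0.64/37.8 = 0.017
type 6: (26 − 23.4)²/23.4 = 6.76/23.4 = 0.289
Sum = 4.32

4.32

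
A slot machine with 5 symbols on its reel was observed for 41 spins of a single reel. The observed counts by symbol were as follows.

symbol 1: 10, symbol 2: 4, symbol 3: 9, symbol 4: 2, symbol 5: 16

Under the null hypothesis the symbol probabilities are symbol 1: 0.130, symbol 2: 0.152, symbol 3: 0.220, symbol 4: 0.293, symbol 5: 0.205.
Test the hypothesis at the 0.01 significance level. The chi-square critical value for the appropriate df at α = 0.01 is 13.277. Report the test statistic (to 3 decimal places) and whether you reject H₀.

20.100; reject

Expected counts E_i = n·p_i: 41×0.130 = 5.33, 41×0.152 = 6.232, 41×0.220 = 9.02, 41×0.293 = 12.013, 41×0.205 = 8.405.
cat           O        E   (O−E)²/E
symbol 1     10     5.33     4.0917
symbol 2      4    6.232     0.7994
symbol 3      9     9.02     0.0000
symbol 4      2   12.013     8.3460
symbol 5     16    8.405     6.8631
Sum = 20.100
df = 4. Since 20.100 > 13.277, we reject H₀.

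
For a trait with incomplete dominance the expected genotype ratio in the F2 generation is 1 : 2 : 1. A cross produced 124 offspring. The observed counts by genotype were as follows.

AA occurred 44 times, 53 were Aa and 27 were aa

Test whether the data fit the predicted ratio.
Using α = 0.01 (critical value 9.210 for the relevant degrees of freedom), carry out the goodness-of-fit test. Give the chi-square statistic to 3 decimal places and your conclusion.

Ratio total = 4. Expected counts: 124×1/4 = 31, 124×2/4 = 62, 124×1/4 = 31.
AA: (44 − 31)²/31 = 169/31 = 5.4516
Aa: (53 − 62)²/62 = 81/62 = 1.3065
aa: (27 − 31)²/31 = 16/31 = 0.5161
Sum = 7.274
df = 2. Since 7.274 < 9.210, we do not reject H₀.

7.274; do not reject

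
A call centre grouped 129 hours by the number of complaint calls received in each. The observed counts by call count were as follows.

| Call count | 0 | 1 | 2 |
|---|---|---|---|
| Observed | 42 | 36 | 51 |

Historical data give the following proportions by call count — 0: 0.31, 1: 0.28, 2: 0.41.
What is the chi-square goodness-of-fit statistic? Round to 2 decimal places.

Expected counts E_i = n·p_i: 129×0.31 = 39.99, 129×0.28 = 36.12, 129×0.41 = 52.89.
0: (42 − 39.99)²/39.99 = 4.0401/39.99 = 0.101
1: (36 − 36.12)²/36.12 = 0.0144/36.12 = 0.000
2: (51 − 52.89)²/52.89 = 3.5721/52.89 = 0.068
Sum = 0.17

0.17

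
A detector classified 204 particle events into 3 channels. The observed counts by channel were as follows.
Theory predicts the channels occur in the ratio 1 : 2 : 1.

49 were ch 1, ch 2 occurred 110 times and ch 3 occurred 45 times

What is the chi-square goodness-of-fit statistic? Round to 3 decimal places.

1.412

Ratio total = 4. Expected counts: 204×1/4 = 51, 204×2/4 = 102, 204×1/4 = 51.
χ² = (49−51)²/51 + (110−102)²/102 + (45−51)²/51
   = 0.0784 + 0.6275 + 0.7059
Sum = 1.412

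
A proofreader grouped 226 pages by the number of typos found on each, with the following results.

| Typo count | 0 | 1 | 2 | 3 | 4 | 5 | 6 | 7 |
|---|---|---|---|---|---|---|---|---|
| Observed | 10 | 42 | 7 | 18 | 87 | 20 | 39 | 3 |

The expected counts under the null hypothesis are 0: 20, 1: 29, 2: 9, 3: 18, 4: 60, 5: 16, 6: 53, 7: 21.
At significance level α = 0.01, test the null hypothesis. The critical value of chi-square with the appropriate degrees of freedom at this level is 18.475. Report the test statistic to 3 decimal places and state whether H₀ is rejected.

43.549; reject

χ² = (10−20)²/20 + (42−29)²/29 + (7−9)²/9 + (18−18)²/18 + (87−60)²/60 + (20−16)²/16 + (39−53)²/53 + (3−21)²/21
   = 5.0000 + 5.8276 + 0.4444 + 0.0000 + 12.1500 + 1.0000 + 3.6981 + 15.4286
Sum = 43.549
df = 7. Since 43.549 > 18.475, we reject H₀.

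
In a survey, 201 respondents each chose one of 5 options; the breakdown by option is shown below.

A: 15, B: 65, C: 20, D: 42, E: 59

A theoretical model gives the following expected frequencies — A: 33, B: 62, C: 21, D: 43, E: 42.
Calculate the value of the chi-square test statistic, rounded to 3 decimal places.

χ² = (15−33)²/33 + (65−62)²/62 + (20−21)²/21 + (42−43)²/43 + (59−42)²/42
   = 9.8182 + 0.1452 + 0.0476 + 0.0233 + 6.8810
Sum = 16.915

16.915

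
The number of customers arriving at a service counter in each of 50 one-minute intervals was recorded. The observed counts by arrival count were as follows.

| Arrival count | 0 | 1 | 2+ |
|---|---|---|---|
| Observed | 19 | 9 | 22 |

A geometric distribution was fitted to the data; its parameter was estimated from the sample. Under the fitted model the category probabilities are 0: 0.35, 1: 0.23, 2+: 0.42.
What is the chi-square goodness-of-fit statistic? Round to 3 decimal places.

0.720

Expected counts E_i = n·p_i: 50×0.35 = 17.5, 50×0.23 = 11.5, 50×0.42 = 21.
χ² = (19−17.5)²/17.5 + (9−11.5)²/11.5 + (22−21)²/21
   = 0.1286 + 0.5435 + 0.0476
Sum = 0.720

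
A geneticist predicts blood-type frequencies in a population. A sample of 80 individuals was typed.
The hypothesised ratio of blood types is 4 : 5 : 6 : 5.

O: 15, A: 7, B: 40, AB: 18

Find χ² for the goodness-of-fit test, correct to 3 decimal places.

Ratio total = 20. Expected counts: 80×4/20 = 16, 80×5/20 = 20, 80×6/20 = 24, 80×5/20 = 20.
cat         O        E   (O−E)²/E
O          15       16     0.0625
A           7       20     8.4500
B          40       24    10.6667
AB         18       20     0.2000
Sum = 19.379

19.379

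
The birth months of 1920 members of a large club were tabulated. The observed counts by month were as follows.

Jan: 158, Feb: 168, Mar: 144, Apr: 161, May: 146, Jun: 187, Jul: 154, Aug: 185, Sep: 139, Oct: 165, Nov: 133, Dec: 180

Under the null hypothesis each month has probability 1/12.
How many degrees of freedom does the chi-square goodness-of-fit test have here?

11

There are k = 12 categories and no parameters were estimated from the data, so df = 12 − 1 = 11.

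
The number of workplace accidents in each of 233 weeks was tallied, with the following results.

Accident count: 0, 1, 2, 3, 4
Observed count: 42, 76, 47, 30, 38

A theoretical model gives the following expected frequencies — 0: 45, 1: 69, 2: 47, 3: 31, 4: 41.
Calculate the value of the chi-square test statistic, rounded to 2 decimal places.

1.16

0: (42 − 45)²/45 = 9/45 = 0.200
1: (76 − 69)²/69 = 49/69 = 0.710
2: (47 − 47)²/47 = 0/47 = 0.000
3: (30 − 31)²/31 = 1/31 = 0.032
4: (38 − 41)²/41 = 9/41 = 0.220
Sum = 1.16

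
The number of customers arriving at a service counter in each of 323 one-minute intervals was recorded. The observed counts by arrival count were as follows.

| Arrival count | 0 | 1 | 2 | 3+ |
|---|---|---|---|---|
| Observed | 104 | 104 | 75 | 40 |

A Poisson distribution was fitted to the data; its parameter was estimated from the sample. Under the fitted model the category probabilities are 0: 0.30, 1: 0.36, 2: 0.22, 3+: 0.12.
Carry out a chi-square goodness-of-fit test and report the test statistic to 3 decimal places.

2.075

Expected counts E_i = n·p_i: 323×0.30 = 96.9, 323×0.36 = 116.28, 323×0.22 = 71.06, 323×0.12 = 38.76.
0: (104 − 96.9)²/96.9 = 50.41/96.9 = 0.5202
1: (104 − 116.28)²/116.28 = 150.7984/116.28 = 1.2969
2: (75 − 71.06)²/71.06 = 15.5236/71.06 = 0.2185
3+: (40 − 38.76)²/38.76 = 1.5376/38.76 = 0.0397
Sum = 2.075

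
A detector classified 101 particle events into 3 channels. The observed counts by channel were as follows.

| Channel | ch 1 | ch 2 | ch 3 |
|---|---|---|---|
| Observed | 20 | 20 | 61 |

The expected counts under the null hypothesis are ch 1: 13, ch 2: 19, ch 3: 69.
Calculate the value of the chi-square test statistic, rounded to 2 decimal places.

cat         O        E   (O−E)²/E
ch 1       20       13      3.769
ch 2       20       19      0.053
ch 3       61       69      0.928
Sum = 4.75

4.75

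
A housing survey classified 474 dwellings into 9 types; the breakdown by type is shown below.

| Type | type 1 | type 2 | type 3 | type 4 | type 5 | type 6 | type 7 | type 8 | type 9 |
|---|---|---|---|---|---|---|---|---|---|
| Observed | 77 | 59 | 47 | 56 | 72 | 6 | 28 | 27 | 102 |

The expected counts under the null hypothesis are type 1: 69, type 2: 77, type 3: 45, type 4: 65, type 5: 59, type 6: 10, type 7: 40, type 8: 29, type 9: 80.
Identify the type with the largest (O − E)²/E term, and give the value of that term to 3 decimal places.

type 9, 6.050

type 1: (77 − 69)²/69 = 64/69 = 0.9275
type 2: (59 − 77)²/77 = 324/77 = 4.2078
type 3: (47 − 45)²/45 = 4/45 = 0.0889
type 4: (56 − 65)²/65 = 81/65 = 1.2462
type 5: (72 − 59)²/59 = 169/59 = 2.8644
type 6: (6 − 10)²/10 = 16/10 = 1.6000
type 7: (28 − 40)²/40 = 144/40 = 3.6000
type 8: (27 − 29)²/29 = 4/29 = 0.1379
type 9: (102 − 80)²/80 = 484/80 = 6.0500
The largest term is for type 9: 6.050.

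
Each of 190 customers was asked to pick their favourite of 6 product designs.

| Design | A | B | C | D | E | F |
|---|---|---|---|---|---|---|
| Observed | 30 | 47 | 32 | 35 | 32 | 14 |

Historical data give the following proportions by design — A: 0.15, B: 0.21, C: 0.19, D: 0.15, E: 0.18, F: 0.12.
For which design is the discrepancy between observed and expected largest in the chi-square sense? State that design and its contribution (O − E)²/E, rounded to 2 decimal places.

F, 3.40

Expected counts E_i = n·p_i: 190×0.15 = 28.5, 190×0.21 = 39.9, 190×0.19 = 36.1, 190×0.15 = 28.5, 190×0.18 = 34.2, 190×0.12 = 22.8.
cat         O        E   (O−E)²/E
A          30     28.5      0.079
B          47     39.9      1.263
C          32     36.1      0.466
D          35     28.5      1.482
E          32     34.2      0.142
F          14     22.8      3.396
The largest term is for F: 3.40.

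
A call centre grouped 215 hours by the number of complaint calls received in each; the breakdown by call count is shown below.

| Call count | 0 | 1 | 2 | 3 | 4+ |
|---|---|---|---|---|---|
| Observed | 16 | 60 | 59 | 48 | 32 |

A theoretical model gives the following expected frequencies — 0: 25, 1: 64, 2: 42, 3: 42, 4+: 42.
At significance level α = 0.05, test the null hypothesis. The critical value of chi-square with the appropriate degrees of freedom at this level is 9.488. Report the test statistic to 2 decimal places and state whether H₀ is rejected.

0: (16 − 25)²/25 = 81/25 = 3.240
1: (60 − 64)²/64 = 16/64 = 0.250
2: (59 − 42)²/42 = 289/42 = 6.881
3: (48 − 42)²/42 = 36/42 = 0.857
4+: (32 − 42)²/42 = 100/42 = 2.381
Sum = 13.61
df = 4. Since 13.61 > 9.488, we reject H₀.

13.61; reject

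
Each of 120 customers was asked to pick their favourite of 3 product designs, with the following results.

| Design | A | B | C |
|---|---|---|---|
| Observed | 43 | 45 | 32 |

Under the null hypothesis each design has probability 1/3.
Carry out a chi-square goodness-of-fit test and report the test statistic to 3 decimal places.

2.450

Expected count for each of the 3 categories: 120/3 = 40.
χ² = (43−40)²/40 + (45−40)²/40 + (32−40)²/40
   = 0.2250 + 0.6250 + 1.6000
Sum = 2.450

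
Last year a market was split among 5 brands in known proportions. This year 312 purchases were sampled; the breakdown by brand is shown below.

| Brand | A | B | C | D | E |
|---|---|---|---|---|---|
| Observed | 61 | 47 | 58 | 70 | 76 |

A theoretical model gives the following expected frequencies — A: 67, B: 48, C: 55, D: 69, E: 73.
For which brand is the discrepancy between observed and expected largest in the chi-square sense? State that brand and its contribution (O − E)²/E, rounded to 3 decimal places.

cat         O        E   (O−E)²/E
A          61       67     0.5373
B          47       48     0.0208
C          58       55     0.1636
D          70       69     0.0145
E          76       73     0.1233
The largest term is for A: 0.537.

A, 0.537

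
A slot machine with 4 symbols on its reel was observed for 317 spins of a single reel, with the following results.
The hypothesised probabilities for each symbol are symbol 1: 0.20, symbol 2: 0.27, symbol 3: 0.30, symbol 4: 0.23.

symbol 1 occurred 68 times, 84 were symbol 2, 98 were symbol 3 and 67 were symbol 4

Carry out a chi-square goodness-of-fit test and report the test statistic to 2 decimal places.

0.93

Expected counts E_i = n·p_i: 317×0.20 = 63.4, 317×0.27 = 85.59, 317×0.30 = 95.1, 317×0.23 = 72.91.
χ² = (68−63.4)²/63.4 + (84−85.59)²/85.59 + (98−95.1)²/95.1 + (67−72.91)²/72.91
   = 0.334 + 0.030 + 0.088 + 0.479
Sum = 0.93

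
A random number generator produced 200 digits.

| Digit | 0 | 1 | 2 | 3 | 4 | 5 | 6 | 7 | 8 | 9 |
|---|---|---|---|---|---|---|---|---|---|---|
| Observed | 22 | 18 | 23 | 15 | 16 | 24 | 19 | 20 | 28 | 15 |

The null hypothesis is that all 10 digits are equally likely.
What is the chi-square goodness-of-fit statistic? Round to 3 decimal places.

Expected count for each of the 10 categories: 200/10 = 20.
cat         O        E   (O−E)²/E
0          22       20     0.2000
1          18       20     0.2000
2          23       20     0.4500
3          15       20     1.2500
4          16       20     0.8000
5          24       20     0.8000
6          19       20     0.0500
7          20       20     0.0000
8          28       20     3.2000
9          15       20     1.2500
Sum = 8.200

8.200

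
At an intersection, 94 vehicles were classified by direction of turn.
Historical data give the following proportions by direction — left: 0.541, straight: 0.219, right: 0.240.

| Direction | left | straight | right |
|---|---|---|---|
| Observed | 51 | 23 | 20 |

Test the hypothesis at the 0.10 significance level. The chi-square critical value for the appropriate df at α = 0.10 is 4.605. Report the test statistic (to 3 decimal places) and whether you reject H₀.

Expected counts E_i = n·p_i: 94×0.541 = 50.854, 94×0.219 = 20.586, 94×0.240 = 22.56.
cat           O        E   (O−E)²/E
left         51   50.854     0.0004
straight     23   20.586     0.2831
right        20    22.56     0.2905
Sum = 0.574
df = 2. Since 0.574 < 4.605, we do not reject H₀.

0.574; do not reject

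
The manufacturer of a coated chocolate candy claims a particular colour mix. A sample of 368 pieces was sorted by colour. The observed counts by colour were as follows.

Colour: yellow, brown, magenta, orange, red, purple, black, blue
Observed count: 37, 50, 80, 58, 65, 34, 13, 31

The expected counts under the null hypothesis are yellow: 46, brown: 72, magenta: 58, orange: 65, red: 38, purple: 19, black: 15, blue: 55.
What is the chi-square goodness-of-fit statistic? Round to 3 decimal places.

59.347

yellow: (37 − 46)²/46 = 81/46 = 1.7609
brown: (50 − 72)²/72 = 484/72 = 6.7222
magenta: (80 − 58)²/58 = 484/58 = 8.3448
orange: (58 − 65)²/65 = 49/65 = 0.7538
red: (65 − 38)²/38 = 729/38 = 19.1842
purple: (34 − 19)²/19 = 225/19 = 11.8421
black: (13 − 15)²/15 = 4/15 = 0.2667
blue: (31 − 55)²/55 = 576/55 = 10.4727
Sum = 59.347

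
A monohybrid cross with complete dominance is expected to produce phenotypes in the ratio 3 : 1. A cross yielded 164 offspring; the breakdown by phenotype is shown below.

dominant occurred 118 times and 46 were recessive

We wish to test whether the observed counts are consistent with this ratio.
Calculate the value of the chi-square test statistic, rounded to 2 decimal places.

0.81

Ratio total = 4. Expected counts: 164×3/4 = 123, 164×1/4 = 41.
χ² = (118−123)²/123 + (46−41)²/41
   = 0.203 + 0.610
Sum = 0.81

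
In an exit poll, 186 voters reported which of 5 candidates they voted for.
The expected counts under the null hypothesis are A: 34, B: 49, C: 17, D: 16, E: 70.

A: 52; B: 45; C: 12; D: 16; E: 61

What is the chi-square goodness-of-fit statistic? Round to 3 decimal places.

12.484

cat         O        E   (O−E)²/E
A          52       34     9.5294
B          45       49     0.3265
C          12       17     1.4706
D          16       16     0.0000
E          61       70     1.1571
Sum = 12.484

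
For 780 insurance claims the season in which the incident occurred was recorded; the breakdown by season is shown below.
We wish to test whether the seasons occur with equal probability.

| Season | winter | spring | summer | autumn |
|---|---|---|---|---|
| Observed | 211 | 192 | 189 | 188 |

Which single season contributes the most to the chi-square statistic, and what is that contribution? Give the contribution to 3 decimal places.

winter, 1.313

Under H₀ each category has probability 1/4, so each expected count is 780/4 = 195.
cat         O        E   (O−E)²/E
winter    211      195     1.3128
spring    192      195     0.0462
summer    189      195     0.1846
autumn    188      195     0.2513
The largest term is for winter: 1.313.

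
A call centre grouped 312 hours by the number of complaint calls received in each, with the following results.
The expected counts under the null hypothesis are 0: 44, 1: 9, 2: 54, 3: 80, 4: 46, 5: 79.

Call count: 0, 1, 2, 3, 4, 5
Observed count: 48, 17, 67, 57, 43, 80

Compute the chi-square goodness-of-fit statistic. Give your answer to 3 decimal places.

17.425

χ² = (48−44)²/44 + (17−9)²/9 + (67−54)²/54 + (57−80)²/80 + (43−46)²/46 + (80−79)²/79
   = 0.3636 + 7.1111 + 3.1296 + 6.6125 + 0.1957 + 0.0127
Sum = 17.425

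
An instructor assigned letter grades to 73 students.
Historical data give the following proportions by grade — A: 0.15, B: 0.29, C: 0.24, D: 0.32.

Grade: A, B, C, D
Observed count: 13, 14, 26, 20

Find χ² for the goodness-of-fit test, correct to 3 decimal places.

Expected counts E_i = n·p_i: 73×0.15 = 10.95, 73×0.29 = 21.17, 73×0.24 = 17.52, 73×0.32 = 23.36.
A: (13 − 10.95)²/10.95 = 4.2025/10.95 = 0.3838
B: (14 − 21.17)²/21.17 = 51.4089/21.17 = 2.4284
C: (26 − 17.52)²/17.52 = 71.9104/17.52 = 4.1045
D: (20 − 23.36)²/23.36 = 11.2896/23.36 = 0.4833
Sum = 7.400

7.400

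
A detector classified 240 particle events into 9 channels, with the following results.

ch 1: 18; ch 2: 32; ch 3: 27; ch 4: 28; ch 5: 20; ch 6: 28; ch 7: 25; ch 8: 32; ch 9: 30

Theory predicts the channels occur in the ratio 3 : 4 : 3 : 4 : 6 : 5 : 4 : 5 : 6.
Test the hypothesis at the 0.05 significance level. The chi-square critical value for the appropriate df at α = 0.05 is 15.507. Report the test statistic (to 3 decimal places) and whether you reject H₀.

16.253; reject

Ratio total = 40. Expected counts: 240×3/40 = 18, 240×4/40 = 24, 240×3/40 = 18, 240×4/40 = 24, 240×6/40 = 36, 240×5/40 = 30, 240×4/40 = 24, 240×5/40 = 30, 240×6/40 = 36.
cat         O        E   (O−E)²/E
ch 1       18       18     0.0000
ch 2       32       24     2.6667
ch 3       27       18     4.5000
ch 4       28       24     0.6667
ch 5       20       36     7.1111
ch 6       28       30     0.1333
ch 7       25       24     0.0417
ch 8       32       30     0.1333
ch 9       30       36     1.0000
Sum = 16.253
df = 8. Since 16.253 > 15.507, we reject H₀.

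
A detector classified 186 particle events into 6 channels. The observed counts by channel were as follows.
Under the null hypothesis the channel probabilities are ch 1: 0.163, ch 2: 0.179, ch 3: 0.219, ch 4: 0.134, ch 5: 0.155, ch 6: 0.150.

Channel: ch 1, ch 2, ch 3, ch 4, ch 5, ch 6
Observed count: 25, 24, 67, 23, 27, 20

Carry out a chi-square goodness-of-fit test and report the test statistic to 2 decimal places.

22.97

Expected counts E_i = n·p_i: 186×0.163 = 30.318, 186×0.179 = 33.294, 186×0.219 = 40.734, 186×0.134 = 24.924, 186×0.155 = 28.83, 186×0.150 = 27.9.
ch 1: (25 − 30.318)²/30.318 = 28.281124/30.318 = 0.933
ch 2: (24 − 33.294)²/33.294 = 86.378436/33.294 = 2.594
ch 3: (67 − 40.734)²/40.734 = 689.902756/40.734 = 16.937
ch 4: (23 − 24.924)²/24.924 = 3.701776/24.924 = 0.149
ch 5: (27 − 28.83)²/28.83 = 3.3489/28.83 = 0.116
ch 6: (20 − 27.9)²/27.9 = 62.41/27.9 = 2.237
Sum = 22.97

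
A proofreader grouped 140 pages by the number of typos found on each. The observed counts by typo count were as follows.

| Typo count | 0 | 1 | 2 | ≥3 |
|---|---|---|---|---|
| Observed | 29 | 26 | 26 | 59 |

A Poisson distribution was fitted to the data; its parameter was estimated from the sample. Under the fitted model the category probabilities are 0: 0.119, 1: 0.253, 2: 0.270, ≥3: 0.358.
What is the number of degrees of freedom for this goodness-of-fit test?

2

There are k = 4 categories and 1 parameter estimated from the data, so df = 4 − 1 − 1 = 2.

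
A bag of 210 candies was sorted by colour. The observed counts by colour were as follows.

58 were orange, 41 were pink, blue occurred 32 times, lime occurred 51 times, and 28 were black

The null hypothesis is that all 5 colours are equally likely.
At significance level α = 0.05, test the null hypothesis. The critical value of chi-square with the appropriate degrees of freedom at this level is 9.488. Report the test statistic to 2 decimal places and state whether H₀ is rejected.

15.10; reject

Under H₀ each category has probability 1/5, so each expected count is 210/5 = 42.
cat         O        E   (O−E)²/E
orange     58       42      6.095
pink       41       42      0.024
blue       32       42      2.381
lime       51       42      1.929
black      28       42      4.667
Sum = 15.10
df = 4. Since 15.10 > 9.488, we reject H₀.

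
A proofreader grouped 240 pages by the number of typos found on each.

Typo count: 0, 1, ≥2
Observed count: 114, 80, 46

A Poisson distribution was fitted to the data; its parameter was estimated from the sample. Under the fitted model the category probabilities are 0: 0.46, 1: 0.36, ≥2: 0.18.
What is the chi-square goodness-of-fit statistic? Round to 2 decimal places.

Expected counts E_i = n·p_i: 240×0.46 = 110.4, 240×0.36 = 86.4, 240×0.18 = 43.2.
cat         O        E   (O−E)²/E
0         114    110.4      0.117
1          80     86.4      0.474
≥2         46     43.2      0.181
Sum = 0.77

0.77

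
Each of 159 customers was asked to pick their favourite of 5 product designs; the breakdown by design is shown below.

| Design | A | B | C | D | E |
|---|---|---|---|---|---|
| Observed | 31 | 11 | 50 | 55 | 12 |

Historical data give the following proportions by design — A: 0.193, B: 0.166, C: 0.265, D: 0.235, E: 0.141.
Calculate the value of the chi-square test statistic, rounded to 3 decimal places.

Expected counts E_i = n·p_i: 159×0.193 = 30.687, 159×0.166 = 26.394, 159×0.265 = 42.135, 159×0.235 = 37.365, 159×0.141 = 22.419.
χ² = (31−30.687)²/30.687 + (11−26.394)²/26.394 + (50−42.135)²/42.135 + (55−37.365)²/37.365 + (12−22.419)²/22.419
   = 0.0032 + 8.9784 + 1.4681 + 8.3231 + 4.8421
Sum = 23.615

23.615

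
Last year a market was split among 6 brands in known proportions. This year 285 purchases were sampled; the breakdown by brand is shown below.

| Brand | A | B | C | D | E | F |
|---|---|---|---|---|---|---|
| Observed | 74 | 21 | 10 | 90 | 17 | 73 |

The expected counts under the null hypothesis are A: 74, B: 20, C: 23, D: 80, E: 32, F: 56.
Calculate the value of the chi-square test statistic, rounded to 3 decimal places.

20.840

cat         O        E   (O−E)²/E
A          74       74     0.0000
B          21       20     0.0500
C          10       23     7.3478
D          90       80     1.2500
E          17       32     7.0313
F          73       56     5.1607
Sum = 20.840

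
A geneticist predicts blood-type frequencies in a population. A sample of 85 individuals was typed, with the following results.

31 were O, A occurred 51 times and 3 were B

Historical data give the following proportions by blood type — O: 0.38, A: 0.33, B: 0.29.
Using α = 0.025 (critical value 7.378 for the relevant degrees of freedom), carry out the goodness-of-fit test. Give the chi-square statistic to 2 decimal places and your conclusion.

Expected counts E_i = n·p_i: 85×0.38 = 32.3, 85×0.33 = 28.05, 85×0.29 = 24.65.
O: (31 − 32.3)²/32.3 = 1.69/32.3 = 0.052
A: (51 − 28.05)²/28.05 = 526.7025/28.05 = 18.777
B: (3 − 24.65)²/24.65 = 468.7225/24.65 = 19.015
Sum = 37.84
df = 2. Since 37.84 > 7.378, we reject H₀.

37.84; reject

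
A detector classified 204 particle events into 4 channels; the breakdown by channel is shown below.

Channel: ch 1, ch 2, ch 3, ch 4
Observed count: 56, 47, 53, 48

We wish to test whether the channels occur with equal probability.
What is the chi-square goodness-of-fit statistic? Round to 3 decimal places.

Expected count for each of the 4 categories: 204/4 = 51.
χ² = (56−51)²/51 + (47−51)²/51 + (53−51)²/51 + (48−51)²/51
   = 0.4902 + 0.3137 + 0.0784 + 0.1765
Sum = 1.059

1.059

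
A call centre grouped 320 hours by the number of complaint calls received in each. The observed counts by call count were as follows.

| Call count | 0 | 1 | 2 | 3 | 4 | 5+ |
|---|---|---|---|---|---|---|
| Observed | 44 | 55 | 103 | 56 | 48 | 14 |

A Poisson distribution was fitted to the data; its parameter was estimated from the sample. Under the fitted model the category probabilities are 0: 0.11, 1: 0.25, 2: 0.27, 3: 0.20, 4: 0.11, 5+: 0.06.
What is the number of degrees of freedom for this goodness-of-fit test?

4

There are k = 6 categories and 1 parameter estimated from the data, so df = 6 − 1 − 1 = 4.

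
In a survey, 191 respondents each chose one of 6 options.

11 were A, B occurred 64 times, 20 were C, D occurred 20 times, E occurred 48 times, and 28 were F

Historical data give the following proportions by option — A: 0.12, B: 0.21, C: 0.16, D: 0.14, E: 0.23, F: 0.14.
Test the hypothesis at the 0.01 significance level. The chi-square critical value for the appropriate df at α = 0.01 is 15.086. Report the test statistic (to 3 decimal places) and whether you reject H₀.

26.213; reject

Expected counts E_i = n·p_i: 191×0.12 = 22.92, 191×0.21 = 40.11, 191×0.16 = 30.56, 191×0.14 = 26.74, 191×0.23 = 43.93, 191×0.14 = 26.74.
χ² = (11−22.92)²/22.92 + (64−40.11)²/40.11 + (20−30.56)²/30.56 + (20−26.74)²/26.74 + (48−43.93)²/43.93 + (28−26.74)²/26.74
   = 6.1992 + 14.2292 + 3.6490 + 1.6989 + 0.3771 + 0.0594
Sum = 26.213
df = 5. Since 26.213 > 15.086, we reject H₀.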